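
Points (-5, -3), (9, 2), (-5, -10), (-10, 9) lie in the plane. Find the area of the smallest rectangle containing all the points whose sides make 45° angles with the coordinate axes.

In coordinates u = x + y, v = x − y the rectangle is axis-aligned; the map (x,y)→(u,v) scales areas by 2.
u-values: -8, 11, -15, -1; range = 11 − (-15) = 26.
v-values: -2, 7, 5, -19; range = 7 − (-19) = 26.
Area = (26 × 26) / 2 = 338.

338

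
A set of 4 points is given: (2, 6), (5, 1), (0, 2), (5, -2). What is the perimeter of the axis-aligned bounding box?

Width = max x − min x = 5 − 0 = 5.
Height = max y − min y = 6 − (-2) = 8.
Perimeter = 2(5 + 8) = 26.

26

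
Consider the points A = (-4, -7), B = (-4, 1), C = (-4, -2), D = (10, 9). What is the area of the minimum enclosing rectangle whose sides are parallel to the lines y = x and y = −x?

In coordinates u = x + y, v = x − y the rectangle is axis-aligned; the map (x,y)→(u,v) scales areas by 2.
u-values: -11, -3, -6, 19; range = 19 − (-11) = 30.
v-values: 3, -5, -2, 1; range = 3 − (-5) = 8.
Area = (30 × 8) / 2 = 120.

120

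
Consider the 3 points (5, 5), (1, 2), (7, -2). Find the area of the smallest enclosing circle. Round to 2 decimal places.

46.81

Call the three points A, B, C in the order given.
Side lengths²: AB² = 25, AC² = 53, BC² = 52.
Since AC² = 53 < 52 + 25 = 77, the triangle is acute, so the smallest enclosing circle is the circumcircle.
Circumcentre = (81/17, 39/34), r² = 17225/1156.
Area = π·r² = π·17225/1156 ≈ 46.81.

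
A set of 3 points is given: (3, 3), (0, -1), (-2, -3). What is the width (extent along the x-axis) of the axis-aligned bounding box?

5

max x = 3, min x = -2, so width = 5.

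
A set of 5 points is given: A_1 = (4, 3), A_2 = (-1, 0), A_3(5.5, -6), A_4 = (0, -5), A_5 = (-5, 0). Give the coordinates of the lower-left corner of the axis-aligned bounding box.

(-5, -6)

x-range [-5, 5.5], y-range [-6, 3].
The lower-left corner is (-5, -6).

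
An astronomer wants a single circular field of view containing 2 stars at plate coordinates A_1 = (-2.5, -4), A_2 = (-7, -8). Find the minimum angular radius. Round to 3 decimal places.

The smallest circle enclosing two points has them as diameter endpoints.
Centre = midpoint = (-4.75, -6); r² = |A_1A_2|²/4 = 36.25/4 = 9.0625.
r = √(9.0625) ≈ 3.010.

3.010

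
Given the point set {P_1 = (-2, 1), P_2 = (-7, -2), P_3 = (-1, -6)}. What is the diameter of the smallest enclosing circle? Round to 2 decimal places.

7.82

Side lengths²: P_1P_2² = 34, P_1P_3² = 50, P_2P_3² = 52.
Since P_2P_3² = 52 < 50 + 34 = 84, the triangle is acute, so the smallest enclosing circle is the circumcircle.
Circumcentre = (-60/19, -52/19), r² = 5525/361.
Diameter = 2r = 2√(5525/361) ≈ 7.82.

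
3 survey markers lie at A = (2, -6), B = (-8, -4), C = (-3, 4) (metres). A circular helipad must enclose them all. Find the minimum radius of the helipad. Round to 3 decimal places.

Side lengths²: AB² = 104, AC² = 125, BC² = 89.
Since AC² = 125 < 104 + 89 = 193, the triangle is acute, so the smallest enclosing circle is the circumcircle.
Circumcentre = (-43/18, -35/18), r² = 5785/162.
r = √(5785/162) ≈ 5.976.

5.976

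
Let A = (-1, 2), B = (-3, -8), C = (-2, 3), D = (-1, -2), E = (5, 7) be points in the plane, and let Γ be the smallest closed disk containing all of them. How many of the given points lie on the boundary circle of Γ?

2

A smallest enclosing disk is always determined by at most three of the input points on its boundary.
The farthest pair is B–E with squared distance 289. The circle on this segment as diameter has centre (1, -0.5) and r² = 289/4 = 72.25.
Check A: distance² to centre = 10.25 ≤ 72.25, so it lies inside.
All remaining points lie in this disk, and no smaller disk contains both endpoints, so this is the minimum enclosing circle.
The points at distance exactly r from the centre are B, E — 2 points.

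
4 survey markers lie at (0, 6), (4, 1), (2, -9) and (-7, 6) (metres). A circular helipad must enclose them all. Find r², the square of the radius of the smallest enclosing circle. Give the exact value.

76.5

The minimum enclosing circle of a finite set is fixed by two of the points (as a diameter) or three (as a circumcircle).
The farthest pair is (2, -9)–(-7, 6) with squared distance 306. The circle on this segment as diameter has centre (-2.5, -1.5) and r² = 306/4 = 76.5.
Check (0, 6): distance² to centre = 62.5 ≤ 76.5, so it lies inside.
All remaining points lie in this disk, and no smaller disk contains both endpoints, so this is the minimum enclosing circle.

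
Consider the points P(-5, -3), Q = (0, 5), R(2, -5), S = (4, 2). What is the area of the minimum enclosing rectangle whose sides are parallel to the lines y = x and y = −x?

84

In coordinates u = x + y, v = x − y the rectangle is axis-aligned; the map (x,y)→(u,v) scales areas by 2.
u-values: -8, 5, -3, 6; range = 6 − (-8) = 14.
v-values: -2, -5, 7, 2; range = 7 − (-5) = 12.
Area = (14 × 12) / 2 = 84.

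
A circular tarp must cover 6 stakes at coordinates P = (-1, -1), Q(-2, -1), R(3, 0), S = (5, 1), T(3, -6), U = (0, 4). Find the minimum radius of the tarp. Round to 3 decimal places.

A smallest enclosing disk is always determined by at most three of the input points on its boundary.
The farthest pair is T–U with squared distance 109. The circle on this segment as diameter has centre (1.5, -1) and r² = 109/4 = 27.25.
Check P: distance² to centre = 6.25 ≤ 27.25, so it lies inside.
All remaining points lie in this disk, and no smaller disk contains both endpoints, so this is the minimum enclosing circle.
r = √(27.25) ≈ 5.220.

5.220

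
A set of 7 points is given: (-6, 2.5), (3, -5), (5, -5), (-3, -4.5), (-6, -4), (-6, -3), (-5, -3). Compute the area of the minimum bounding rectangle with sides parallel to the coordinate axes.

x ranges over [-6, 5], width 11.
y ranges over [-5, 2.5], height 7.5.
Area = 11 × 7.5 = 82.5.

82.5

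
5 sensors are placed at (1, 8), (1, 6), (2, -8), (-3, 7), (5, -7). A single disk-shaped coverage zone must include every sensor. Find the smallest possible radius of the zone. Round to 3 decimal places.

The minimum enclosing circle of a finite set is fixed by two of the points (as a diameter) or three (as a circumcircle).
The farthest pair is (-3, 7)–(5, -7) with squared distance 260. The circle on this segment as diameter has centre (1, 0) and r² = 260/4 = 65.
Check (1, 8): distance² to centre = 64 ≤ 65, so it lies inside.
All remaining points lie in this disk, and no smaller disk contains both endpoints, so this is the minimum enclosing circle.
r = √65 ≈ 8.062.

8.062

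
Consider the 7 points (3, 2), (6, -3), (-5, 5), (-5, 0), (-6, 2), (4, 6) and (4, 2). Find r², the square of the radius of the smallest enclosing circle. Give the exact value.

The minimum enclosing circle of a finite set is fixed by two of the points (as a diameter) or three (as a circumcircle).
The farthest pair is (6, -3)–(-5, 5) with squared distance 185. The circle on this segment as diameter has centre (0.5, 1) and r² = 185/4 = 46.25.
Check (3, 2): distance² to centre = 7.25 ≤ 46.25, so it lies inside.
All remaining points lie in this disk, and no smaller disk contains both endpoints, so this is the minimum enclosing circle.

46.25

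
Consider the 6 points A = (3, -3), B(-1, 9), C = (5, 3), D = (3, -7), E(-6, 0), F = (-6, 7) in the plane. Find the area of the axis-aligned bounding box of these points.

x ranges over [-6, 5], width 11.
y ranges over [-7, 9], height 16.
Area = 11 × 16 = 176.

176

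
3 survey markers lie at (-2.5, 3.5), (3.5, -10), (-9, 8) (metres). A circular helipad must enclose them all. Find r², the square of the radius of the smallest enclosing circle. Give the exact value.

Call the three points A, B, C in the order given.
Side lengths²: AB² = 218.25, AC² = 62.5, BC² = 480.25.
Since BC² = 480.25 ≥ 218.25 + 62.5 = 280.75, the angle opposite BC is not acute, so the smallest enclosing circle has BC as diameter.
Centre = midpoint of BC = (-2.75, -1), r² = 480.25/4 = 120.0625.

120.0625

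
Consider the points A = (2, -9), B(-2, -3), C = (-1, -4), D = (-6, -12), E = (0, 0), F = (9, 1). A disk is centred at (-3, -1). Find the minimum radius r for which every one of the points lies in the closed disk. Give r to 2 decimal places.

12.17

The required radius is the distance from (-3, -1) to the farthest point.
Squared distances: 89, 5, 13, 130, 10, 148.
Maximum is 148, attained at F.
r = √148 ≈ 12.17.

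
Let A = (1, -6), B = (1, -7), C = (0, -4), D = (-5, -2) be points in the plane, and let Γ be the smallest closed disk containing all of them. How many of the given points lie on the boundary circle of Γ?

2

A smallest enclosing disk is always determined by at most three of the input points on its boundary.
The farthest pair is B–D with squared distance 61. The circle on this segment as diameter has centre (-2, -4.5) and r² = 61/4 = 15.25.
Check A: distance² to centre = 11.25 ≤ 15.25, so it lies inside.
All remaining points lie in this disk, and no smaller disk contains both endpoints, so this is the minimum enclosing circle.
The points at distance exactly r from the centre are B, D — 2 points.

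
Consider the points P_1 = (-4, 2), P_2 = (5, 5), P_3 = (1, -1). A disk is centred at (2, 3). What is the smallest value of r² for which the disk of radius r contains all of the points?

The required radius is the distance from (2, 3) to the farthest point.
Squared distances: 37, 13, 17.
Maximum is 37, attained at P_1.

37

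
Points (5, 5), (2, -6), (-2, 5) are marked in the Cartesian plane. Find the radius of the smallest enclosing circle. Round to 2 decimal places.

6.07

Call the three points A, B, C in the order given.
Side lengths²: AB² = 130, AC² = 49, BC² = 137.
Since BC² = 137 < 130 + 49 = 179, the triangle is acute, so the smallest enclosing circle is the circumcircle.
Circumcentre = (1.5, 1/22), r² = 8905/242.
r = √(8905/242) ≈ 6.07.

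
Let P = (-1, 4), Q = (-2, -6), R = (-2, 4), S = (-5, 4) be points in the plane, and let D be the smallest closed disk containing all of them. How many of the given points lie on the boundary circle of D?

The minimum enclosing circle of a finite set is fixed by two of the points (as a diameter) or three (as a circumcircle).
The minimum enclosing circle is determined by three boundary points: P, Q, S.
Their circumcentre is (-3, -0.85) with r² = 27.5225.
The farthest remaining point R is at distance² 24.5225 ≤ 27.5225.
The points at distance exactly r from the centre are P, Q, S — 3 points.

3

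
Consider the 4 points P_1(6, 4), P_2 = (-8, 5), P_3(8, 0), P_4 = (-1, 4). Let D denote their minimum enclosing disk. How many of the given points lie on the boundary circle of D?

2

By Welzl's lemma the MEC is supported by two points (diametrically opposite) or three points (on a circumcircle).
The farthest pair is P_2–P_3 with squared distance 281. The circle on this segment as diameter has centre (0, 2.5) and r² = 281/4 = 70.25.
Check P_1: distance² to centre = 38.25 ≤ 70.25, so it lies inside.
All remaining points lie in this disk, and no smaller disk contains both endpoints, so this is the minimum enclosing circle.
The points at distance exactly r from the centre are P_2, P_3 — 2 points.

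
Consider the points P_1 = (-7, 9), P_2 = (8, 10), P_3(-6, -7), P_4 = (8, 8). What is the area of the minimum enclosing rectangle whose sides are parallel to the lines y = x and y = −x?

In coordinates u = x + y, v = x − y the rectangle is axis-aligned; the map (x,y)→(u,v) scales areas by 2.
u-values: 2, 18, -13, 16; range = 18 − (-13) = 31.
v-values: -16, -2, 1, 0; range = 1 − (-16) = 17.
Area = (31 × 17) / 2 = 263.5.

263.5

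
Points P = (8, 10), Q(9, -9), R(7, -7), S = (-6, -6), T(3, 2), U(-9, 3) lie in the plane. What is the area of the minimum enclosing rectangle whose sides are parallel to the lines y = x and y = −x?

450

In coordinates u = x + y, v = x − y the rectangle is axis-aligned; the map (x,y)→(u,v) scales areas by 2.
u-values: 18, 0, 0, -12, 5, -6; range = 18 − (-12) = 30.
v-values: -2, 18, 14, 0, 1, -12; range = 18 − (-12) = 30.
Area = (30 × 30) / 2 = 450.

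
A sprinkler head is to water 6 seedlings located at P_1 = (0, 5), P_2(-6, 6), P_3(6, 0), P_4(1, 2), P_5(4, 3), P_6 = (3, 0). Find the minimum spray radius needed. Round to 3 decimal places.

By Welzl's lemma the MEC is supported by two points (diametrically opposite) or three points (on a circumcircle).
The farthest pair is P_2–P_3 with squared distance 180. The circle on this segment as diameter has centre (0, 3) and r² = 180/4 = 45.
Check P_1: distance² to centre = 4 ≤ 45, so it lies inside.
All remaining points lie in this disk, and no smaller disk contains both endpoints, so this is the minimum enclosing circle.
r = √45 ≈ 6.708.

6.708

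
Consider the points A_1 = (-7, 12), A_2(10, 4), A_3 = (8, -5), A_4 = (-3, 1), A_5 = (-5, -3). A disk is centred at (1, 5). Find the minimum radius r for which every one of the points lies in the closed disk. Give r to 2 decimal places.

The required radius is the distance from (1, 5) to the farthest point.
Squared distances: 113, 82, 149, 32, 100.
Maximum is 149, attained at A_3.
r = √149 ≈ 12.21.

12.21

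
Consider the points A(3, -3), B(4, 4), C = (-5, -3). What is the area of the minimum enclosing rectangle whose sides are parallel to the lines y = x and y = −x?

In coordinates u = x + y, v = x − y the rectangle is axis-aligned; the map (x,y)→(u,v) scales areas by 2.
u-values: 0, 8, -8; range = 8 − (-8) = 16.
v-values: 6, 0, -2; range = 6 − (-2) = 8.
Area = (16 × 8) / 2 = 64.

64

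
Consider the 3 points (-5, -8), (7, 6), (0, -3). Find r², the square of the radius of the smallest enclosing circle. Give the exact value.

85

Call the three points A, B, C in the order given.
Side lengths²: AB² = 340, AC² = 50, BC² = 130.
Since AB² = 340 ≥ 130 + 50 = 180, the angle opposite AB is not acute, so the smallest enclosing circle has AB as diameter.
Centre = midpoint of AB = (1, -1), r² = 340/4 = 85.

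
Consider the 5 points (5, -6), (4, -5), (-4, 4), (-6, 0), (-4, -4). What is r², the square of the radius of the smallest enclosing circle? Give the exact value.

A smallest enclosing disk is always determined by at most three of the input points on its boundary.
The farthest pair is (5, -6)–(-4, 4) with squared distance 181. The circle on this segment as diameter has centre (0.5, -1) and r² = 181/4 = 45.25.
Check (4, -5): distance² to centre = 28.25 ≤ 45.25, so it lies inside.
All remaining points lie in this disk, and no smaller disk contains both endpoints, so this is the minimum enclosing circle.

45.25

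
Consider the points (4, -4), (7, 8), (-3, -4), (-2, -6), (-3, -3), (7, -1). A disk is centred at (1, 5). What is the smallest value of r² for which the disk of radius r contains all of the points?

130

The required radius is the distance from (1, 5) to the farthest point.
Squared distances: 90, 45, 97, 130, 80, 72.
Maximum is 130, attained at (-2, -6).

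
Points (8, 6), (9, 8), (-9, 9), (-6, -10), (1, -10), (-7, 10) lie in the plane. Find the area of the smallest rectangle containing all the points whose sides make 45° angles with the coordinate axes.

478.5

In coordinates u = x + y, v = x − y the rectangle is axis-aligned; the map (x,y)→(u,v) scales areas by 2.
u-values: 14, 17, 0, -16, -9, 3; range = 17 − (-16) = 33.
v-values: 2, 1, -18, 4, 11, -17; range = 11 − (-18) = 29.
Area = (33 × 29) / 2 = 478.5.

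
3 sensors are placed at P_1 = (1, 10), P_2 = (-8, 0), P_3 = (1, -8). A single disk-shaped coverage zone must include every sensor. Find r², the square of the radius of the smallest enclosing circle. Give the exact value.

Side lengths²: P_1P_2² = 181, P_1P_3² = 324, P_2P_3² = 145.
Since P_1P_3² = 324 < 181 + 145 = 326, the triangle is acute, so the smallest enclosing circle is the circumcircle.
Circumcentre = (17/18, 1), r² = 26245/324.

26245/324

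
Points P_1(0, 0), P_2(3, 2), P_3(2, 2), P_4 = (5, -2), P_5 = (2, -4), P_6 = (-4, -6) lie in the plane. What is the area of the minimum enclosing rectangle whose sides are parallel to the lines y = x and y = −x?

In coordinates u = x + y, v = x − y the rectangle is axis-aligned; the map (x,y)→(u,v) scales areas by 2.
u-values: 0, 5, 4, 3, -2, -10; range = 5 − (-10) = 15.
v-values: 0, 1, 0, 7, 6, 2; range = 7 − 0 = 7.
Area = (15 × 7) / 2 = 52.5.

52.5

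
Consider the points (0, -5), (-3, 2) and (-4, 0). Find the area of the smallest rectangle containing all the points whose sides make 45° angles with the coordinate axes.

20

In coordinates u = x + y, v = x − y the rectangle is axis-aligned; the map (x,y)→(u,v) scales areas by 2.
u-values: -5, -1, -4; range = -1 − (-5) = 4.
v-values: 5, -5, -4; range = 5 − (-5) = 10.
Area = (4 × 10) / 2 = 20.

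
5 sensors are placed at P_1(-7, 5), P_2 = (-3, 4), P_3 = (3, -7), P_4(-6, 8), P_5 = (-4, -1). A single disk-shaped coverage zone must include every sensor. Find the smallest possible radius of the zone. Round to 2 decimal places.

8.75

By Welzl's lemma the MEC is supported by two points (diametrically opposite) or three points (on a circumcircle).
The farthest pair is P_3–P_4 with squared distance 306. The circle on this segment as diameter has centre (-1.5, 0.5) and r² = 306/4 = 76.5.
Check P_1: distance² to centre = 50.5 ≤ 76.5, so it lies inside.
All remaining points lie in this disk, and no smaller disk contains both endpoints, so this is the minimum enclosing circle.
r = √(76.5) ≈ 8.75.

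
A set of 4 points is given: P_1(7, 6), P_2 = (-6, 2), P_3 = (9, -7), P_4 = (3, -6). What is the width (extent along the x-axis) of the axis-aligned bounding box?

15

max x = 9, min x = -6, so width = 15.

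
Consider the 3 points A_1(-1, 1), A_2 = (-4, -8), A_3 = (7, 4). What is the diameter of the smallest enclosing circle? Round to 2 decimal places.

Side lengths²: A_1A_2² = 90, A_1A_3² = 73, A_2A_3² = 265.
Since A_2A_3² = 265 ≥ 90 + 73 = 163, the angle opposite A_2A_3 is not acute, so the smallest enclosing circle has A_2A_3 as diameter.
Centre = midpoint of A_2A_3 = (1.5, -2), r² = 265/4 = 66.25.
Diameter = 2r = 2√(66.25) ≈ 16.28.

16.28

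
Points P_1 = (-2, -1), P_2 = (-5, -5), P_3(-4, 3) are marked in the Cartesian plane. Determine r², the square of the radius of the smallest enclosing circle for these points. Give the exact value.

Side lengths²: P_1P_2² = 25, P_1P_3² = 20, P_2P_3² = 65.
Since P_2P_3² = 65 ≥ 25 + 20 = 45, the angle opposite P_2P_3 is not acute, so the smallest enclosing circle has P_2P_3 as diameter.
Centre = midpoint of P_2P_3 = (-4.5, -1), r² = 65/4 = 16.25.

16.25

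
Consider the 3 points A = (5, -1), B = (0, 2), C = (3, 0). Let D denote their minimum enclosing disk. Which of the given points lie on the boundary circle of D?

Side lengths²: AB² = 34, AC² = 5, BC² = 13.
Since AB² = 34 ≥ 13 + 5 = 18, the angle opposite AB is not acute, so the smallest enclosing circle has AB as diameter.
Centre = midpoint of AB = (2.5, 0.5), r² = 34/4 = 8.5.
The points at distance exactly r from the centre are A, B — 2 points.

A, B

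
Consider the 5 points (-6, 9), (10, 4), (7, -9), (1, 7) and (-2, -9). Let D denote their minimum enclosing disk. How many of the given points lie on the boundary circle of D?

2

The farthest pair is (-6, 9)–(7, -9) with squared distance 493. The circle on this segment as diameter has centre (0.5, 0) and r² = 493/4 = 123.25.
Check (10, 4): distance² to centre = 106.25 ≤ 123.25, so it lies inside.
All remaining points lie in this disk, and no smaller disk contains both endpoints, so this is the minimum enclosing circle.
The points at distance exactly r from the centre are (-6, 9), (7, -9) — 2 points.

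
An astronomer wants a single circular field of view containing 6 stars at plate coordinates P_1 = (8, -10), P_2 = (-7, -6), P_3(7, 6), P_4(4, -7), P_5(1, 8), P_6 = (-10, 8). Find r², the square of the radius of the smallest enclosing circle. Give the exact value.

162

The farthest pair is P_1–P_6 with squared distance 648. The circle on this segment as diameter has centre (-1, -1) and r² = 648/4 = 162.
Check P_2: distance² to centre = 61 ≤ 162, so it lies inside.
All remaining points lie in this disk, and no smaller disk contains both endpoints, so this is the minimum enclosing circle.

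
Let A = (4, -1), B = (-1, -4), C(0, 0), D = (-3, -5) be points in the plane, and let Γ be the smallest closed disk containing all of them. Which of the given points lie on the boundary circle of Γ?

A smallest enclosing disk is always determined by at most three of the input points on its boundary.
The farthest pair is A–D with squared distance 65. The circle on this segment as diameter has centre (0.5, -3) and r² = 65/4 = 16.25.
Check B: distance² to centre = 3.25 ≤ 16.25, so it lies inside.
All remaining points lie in this disk, and no smaller disk contains both endpoints, so this is the minimum enclosing circle.
The points at distance exactly r from the centre are A, D — 2 points.

A, D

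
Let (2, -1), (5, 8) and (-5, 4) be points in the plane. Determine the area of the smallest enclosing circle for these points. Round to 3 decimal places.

Call the three points A, B, C in the order given.
Side lengths²: AB² = 90, AC² = 74, BC² = 116.
Since BC² = 116 < 90 + 74 = 164, the triangle is acute, so the smallest enclosing circle is the circumcircle.
Circumcentre = (8/13, 58/13), r² = 5365/169.
Area = π·r² = π·5365/169 ≈ 99.732.

99.732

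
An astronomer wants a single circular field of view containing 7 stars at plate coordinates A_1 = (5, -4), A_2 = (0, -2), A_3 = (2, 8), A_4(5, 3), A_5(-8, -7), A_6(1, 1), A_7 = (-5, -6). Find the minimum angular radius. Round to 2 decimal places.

9.02

A smallest enclosing disk is always determined by at most three of the input points on its boundary.
The minimum enclosing circle is determined by three boundary points: A_1, A_3, A_5.
Their circumcentre is (-63/22, 9/22) with r² = 19669/242.
The farthest remaining point A_4 is at distance² 16589/242 ≤ 19669/242.
r = √(19669/242) ≈ 9.02.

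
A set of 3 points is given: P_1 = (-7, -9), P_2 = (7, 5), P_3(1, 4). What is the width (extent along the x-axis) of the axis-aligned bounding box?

14

max x = 7, min x = -7, so width = 14.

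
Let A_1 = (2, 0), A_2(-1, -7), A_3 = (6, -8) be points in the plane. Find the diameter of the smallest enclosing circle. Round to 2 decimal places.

9.26

Side lengths²: A_1A_2² = 58, A_1A_3² = 80, A_2A_3² = 50.
Since A_1A_3² = 80 < 58 + 50 = 108, the triangle is acute, so the smallest enclosing circle is the circumcircle.
Circumcentre = (38/13, -59/13), r² = 3625/169.
Diameter = 2r = 2√(3625/169) ≈ 9.26.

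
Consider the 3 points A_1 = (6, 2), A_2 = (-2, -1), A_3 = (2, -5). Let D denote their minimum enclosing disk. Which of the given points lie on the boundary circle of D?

Side lengths²: A_1A_2² = 73, A_1A_3² = 65, A_2A_3² = 32.
Since A_1A_2² = 73 < 65 + 32 = 97, the triangle is acute, so the smallest enclosing circle is the circumcircle.
Circumcentre = (53/22, -13/22), r² = 4745/242.
The points at distance exactly r from the centre are A_1, A_2, A_3 — 3 points.

A_1, A_2, A_3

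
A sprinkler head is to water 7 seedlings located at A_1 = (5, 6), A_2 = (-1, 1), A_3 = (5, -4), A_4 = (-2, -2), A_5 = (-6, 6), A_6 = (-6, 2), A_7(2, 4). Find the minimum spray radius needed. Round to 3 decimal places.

7.433

A smallest enclosing disk is always determined by at most three of the input points on its boundary.
The farthest pair is A_3–A_5 with squared distance 221. The circle on this segment as diameter has centre (-0.5, 1) and r² = 221/4 = 55.25.
Check A_1: distance² to centre = 55.25 ≤ 55.25, so it lies inside.
All remaining points lie in this disk, and no smaller disk contains both endpoints, so this is the minimum enclosing circle.
r = √(55.25) ≈ 7.433.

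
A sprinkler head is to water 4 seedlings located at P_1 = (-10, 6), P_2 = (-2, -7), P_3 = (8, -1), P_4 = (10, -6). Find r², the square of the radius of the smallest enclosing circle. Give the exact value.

The farthest pair is P_1–P_4 with squared distance 544. The circle on this segment as diameter has centre (0, 0) and r² = 544/4 = 136.
Check P_2: distance² to centre = 53 ≤ 136, so it lies inside.
All remaining points lie in this disk, and no smaller disk contains both endpoints, so this is the minimum enclosing circle.

136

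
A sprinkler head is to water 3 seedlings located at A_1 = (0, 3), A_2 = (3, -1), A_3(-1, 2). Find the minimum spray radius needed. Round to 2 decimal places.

2.53

Side lengths²: A_1A_2² = 25, A_1A_3² = 2, A_2A_3² = 25.
Since A_2A_3² = 25 < 25 + 2 = 27, the triangle is acute, so the smallest enclosing circle is the circumcircle.
Circumcentre = (17/14, 11/14), r² = 625/98.
r = √(625/98) ≈ 2.53.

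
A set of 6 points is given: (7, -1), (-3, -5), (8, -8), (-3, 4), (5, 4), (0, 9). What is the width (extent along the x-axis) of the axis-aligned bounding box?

max x = 8, min x = -3, so width = 11.

11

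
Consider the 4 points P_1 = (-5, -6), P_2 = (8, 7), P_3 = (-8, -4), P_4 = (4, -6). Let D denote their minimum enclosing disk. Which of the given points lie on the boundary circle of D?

P_2, P_3

By Welzl's lemma the MEC is supported by two points (diametrically opposite) or three points (on a circumcircle).
The farthest pair is P_2–P_3 with squared distance 377. The circle on this segment as diameter has centre (0, 1.5) and r² = 377/4 = 94.25.
Check P_1: distance² to centre = 81.25 ≤ 94.25, so it lies inside.
All remaining points lie in this disk, and no smaller disk contains both endpoints, so this is the minimum enclosing circle.
The points at distance exactly r from the centre are P_2, P_3 — 2 points.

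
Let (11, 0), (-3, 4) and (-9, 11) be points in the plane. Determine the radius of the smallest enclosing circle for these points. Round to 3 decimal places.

Call the three points A, B, C in the order given.
Side lengths²: AB² = 212, AC² = 521, BC² = 85.
Since AC² = 521 ≥ 212 + 85 = 297, the angle opposite AC is not acute, so the smallest enclosing circle has AC as diameter.
Centre = midpoint of AC = (1, 5.5), r² = 521/4 = 130.25.
r = √(130.25) ≈ 11.413.

11.413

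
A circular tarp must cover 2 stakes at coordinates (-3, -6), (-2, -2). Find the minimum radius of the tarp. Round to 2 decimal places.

The smallest circle enclosing two points has them as diameter endpoints.
Centre = midpoint = (-2.5, -4); r² = |(-3, -6)−(-2, -2)|²/4 = 17/4 = 4.25.
r = √(4.25) ≈ 2.06.

2.06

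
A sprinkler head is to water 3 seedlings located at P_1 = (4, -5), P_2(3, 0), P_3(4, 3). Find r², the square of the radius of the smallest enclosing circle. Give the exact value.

Side lengths²: P_1P_2² = 26, P_1P_3² = 64, P_2P_3² = 10.
Since P_1P_3² = 64 ≥ 26 + 10 = 36, the angle opposite P_1P_3 is not acute, so the smallest enclosing circle has P_1P_3 as diameter.
Centre = midpoint of P_1P_3 = (4, -1), r² = 64/4 = 16.

16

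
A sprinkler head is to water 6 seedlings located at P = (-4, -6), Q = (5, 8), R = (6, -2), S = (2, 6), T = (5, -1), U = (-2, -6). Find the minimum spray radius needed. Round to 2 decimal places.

The farthest pair is P–Q with squared distance 277. The circle on this segment as diameter has centre (0.5, 1) and r² = 277/4 = 69.25.
Check R: distance² to centre = 39.25 ≤ 69.25, so it lies inside.
All remaining points lie in this disk, and no smaller disk contains both endpoints, so this is the minimum enclosing circle.
r = √(69.25) ≈ 8.32.

8.32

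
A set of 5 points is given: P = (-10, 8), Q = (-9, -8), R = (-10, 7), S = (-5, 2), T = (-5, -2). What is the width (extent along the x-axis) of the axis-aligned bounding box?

max x = -5, min x = -10, so width = 5.

5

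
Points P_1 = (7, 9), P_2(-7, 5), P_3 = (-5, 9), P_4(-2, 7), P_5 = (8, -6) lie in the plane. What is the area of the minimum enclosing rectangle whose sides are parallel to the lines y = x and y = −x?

In coordinates u = x + y, v = x − y the rectangle is axis-aligned; the map (x,y)→(u,v) scales areas by 2.
u-values: 16, -2, 4, 5, 2; range = 16 − (-2) = 18.
v-values: -2, -12, -14, -9, 14; range = 14 − (-14) = 28.
Area = (18 × 28) / 2 = 252.

252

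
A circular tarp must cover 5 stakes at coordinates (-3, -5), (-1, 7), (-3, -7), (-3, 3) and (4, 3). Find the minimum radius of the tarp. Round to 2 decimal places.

7.07

The farthest pair is (-1, 7)–(-3, -7) with squared distance 200. The circle on this segment as diameter has centre (-2, 0) and r² = 200/4 = 50.
Check (-3, -5): distance² to centre = 26 ≤ 50, so it lies inside.
All remaining points lie in this disk, and no smaller disk contains both endpoints, so this is the minimum enclosing circle.
r = √50 ≈ 7.07.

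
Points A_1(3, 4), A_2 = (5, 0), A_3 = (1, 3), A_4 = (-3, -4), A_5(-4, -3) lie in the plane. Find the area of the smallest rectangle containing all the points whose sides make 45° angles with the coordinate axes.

In coordinates u = x + y, v = x − y the rectangle is axis-aligned; the map (x,y)→(u,v) scales areas by 2.
u-values: 7, 5, 4, -7, -7; range = 7 − (-7) = 14.
v-values: -1, 5, -2, 1, -1; range = 5 − (-2) = 7.
Area = (14 × 7) / 2 = 49.

49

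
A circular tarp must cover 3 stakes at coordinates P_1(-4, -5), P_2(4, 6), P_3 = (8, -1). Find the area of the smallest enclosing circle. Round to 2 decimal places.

151.11

Side lengths²: P_1P_2² = 185, P_1P_3² = 160, P_2P_3² = 65.
Since P_1P_2² = 185 < 160 + 65 = 225, the triangle is acute, so the smallest enclosing circle is the circumcircle.
Circumcentre = (1.1, -0.3), r² = 48.1.
Area = π·r² = π·48.1 ≈ 151.11.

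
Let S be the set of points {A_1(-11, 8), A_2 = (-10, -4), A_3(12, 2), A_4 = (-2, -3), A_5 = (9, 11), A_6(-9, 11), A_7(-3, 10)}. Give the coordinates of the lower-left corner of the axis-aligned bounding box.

x-range [-11, 12], y-range [-4, 11].
The lower-left corner is (-11, -4).

(-11, -4)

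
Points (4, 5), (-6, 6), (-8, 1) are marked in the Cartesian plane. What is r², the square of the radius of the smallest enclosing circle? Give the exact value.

40

Call the three points A, B, C in the order given.
Side lengths²: AB² = 101, AC² = 160, BC² = 29.
Since AC² = 160 ≥ 101 + 29 = 130, the angle opposite AC is not acute, so the smallest enclosing circle has AC as diameter.
Centre = midpoint of AC = (-2, 3), r² = 160/4 = 40.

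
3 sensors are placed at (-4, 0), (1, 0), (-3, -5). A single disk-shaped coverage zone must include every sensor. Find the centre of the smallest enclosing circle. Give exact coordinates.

(-1.5, -2.1)

Call the three points A, B, C in the order given.
Side lengths²: AB² = 25, AC² = 26, BC² = 41.
Since BC² = 41 < 26 + 25 = 51, the triangle is acute, so the smallest enclosing circle is the circumcircle.
Circumcentre = (-1.5, -2.1), r² = 10.66.
Centre = (-1.5, -2.1).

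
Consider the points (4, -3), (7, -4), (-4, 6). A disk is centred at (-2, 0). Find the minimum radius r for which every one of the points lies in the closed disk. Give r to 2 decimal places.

9.85

The required radius is the distance from (-2, 0) to the farthest point.
Squared distances: 45, 97, 40.
Maximum is 97, attained at (7, -4).
r = √97 ≈ 9.85.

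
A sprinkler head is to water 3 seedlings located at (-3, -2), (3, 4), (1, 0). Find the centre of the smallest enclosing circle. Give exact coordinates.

(0, 1)

Call the three points A, B, C in the order given.
Side lengths²: AB² = 72, AC² = 20, BC² = 20.
Since AB² = 72 ≥ 20 + 20 = 40, the angle opposite AB is not acute, so the smallest enclosing circle has AB as diameter.
Centre = midpoint of AB = (0, 1), r² = 72/4 = 18.
Centre = (0, 1).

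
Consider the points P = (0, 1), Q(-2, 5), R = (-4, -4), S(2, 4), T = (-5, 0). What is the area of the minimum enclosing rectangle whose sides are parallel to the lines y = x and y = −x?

In coordinates u = x + y, v = x − y the rectangle is axis-aligned; the map (x,y)→(u,v) scales areas by 2.
u-values: 1, 3, -8, 6, -5; range = 6 − (-8) = 14.
v-values: -1, -7, 0, -2, -5; range = 0 − (-7) = 7.
Area = (14 × 7) / 2 = 49.

49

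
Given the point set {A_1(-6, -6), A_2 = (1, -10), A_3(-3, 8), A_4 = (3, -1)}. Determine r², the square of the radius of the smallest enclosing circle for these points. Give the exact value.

The farthest pair is A_2–A_3 with squared distance 340. The circle on this segment as diameter has centre (-1, -1) and r² = 340/4 = 85.
Check A_1: distance² to centre = 50 ≤ 85, so it lies inside.
All remaining points lie in this disk, and no smaller disk contains both endpoints, so this is the minimum enclosing circle.

85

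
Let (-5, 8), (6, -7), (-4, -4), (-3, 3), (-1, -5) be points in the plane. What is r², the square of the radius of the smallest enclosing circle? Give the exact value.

The minimum enclosing circle of a finite set is fixed by two of the points (as a diameter) or three (as a circumcircle).
The farthest pair is (-5, 8)–(6, -7) with squared distance 346. The circle on this segment as diameter has centre (0.5, 0.5) and r² = 346/4 = 86.5.
Check (-4, -4): distance² to centre = 40.5 ≤ 86.5, so it lies inside.
All remaining points lie in this disk, and no smaller disk contains both endpoints, so this is the minimum enclosing circle.

86.5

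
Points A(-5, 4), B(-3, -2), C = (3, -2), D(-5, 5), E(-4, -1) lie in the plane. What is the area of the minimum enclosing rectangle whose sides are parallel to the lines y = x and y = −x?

45

In coordinates u = x + y, v = x − y the rectangle is axis-aligned; the map (x,y)→(u,v) scales areas by 2.
u-values: -1, -5, 1, 0, -5; range = 1 − (-5) = 6.
v-values: -9, -1, 5, -10, -3; range = 5 − (-10) = 15.
Area = (6 × 15) / 2 = 45.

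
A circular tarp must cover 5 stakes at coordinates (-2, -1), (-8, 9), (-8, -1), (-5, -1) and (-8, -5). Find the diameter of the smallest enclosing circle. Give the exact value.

14

By Welzl's lemma the MEC is supported by two points (diametrically opposite) or three points (on a circumcircle).
The farthest pair is (-8, 9)–(-8, -5) with squared distance 196. The circle on this segment as diameter has centre (-8, 2) and r² = 196/4 = 49.
Check (-2, -1): distance² to centre = 45 ≤ 49, so it lies inside.
All remaining points lie in this disk, and no smaller disk contains both endpoints, so this is the minimum enclosing circle.
Diameter = 2r = 2√49 = 14.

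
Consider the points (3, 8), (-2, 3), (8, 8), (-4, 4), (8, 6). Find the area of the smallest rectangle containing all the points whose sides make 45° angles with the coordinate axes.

In coordinates u = x + y, v = x − y the rectangle is axis-aligned; the map (x,y)→(u,v) scales areas by 2.
u-values: 11, 1, 16, 0, 14; range = 16 − 0 = 16.
v-values: -5, -5, 0, -8, 2; range = 2 − (-8) = 10.
Area = (16 × 10) / 2 = 80.

80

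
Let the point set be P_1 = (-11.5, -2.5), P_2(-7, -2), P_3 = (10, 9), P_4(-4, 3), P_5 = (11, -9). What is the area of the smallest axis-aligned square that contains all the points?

The bounding box has width 22.5 and height 18.
An axis-aligned square enclosing the set must have side ≥ max(width, height).
So the minimum side is max(22.5, 18) = 22.5.
Area = 22.5² = 506.25.

506.25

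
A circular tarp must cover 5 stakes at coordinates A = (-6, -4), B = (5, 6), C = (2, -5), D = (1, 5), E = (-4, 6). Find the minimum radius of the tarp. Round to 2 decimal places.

7.43

The farthest pair is A–B with squared distance 221. The circle on this segment as diameter has centre (-0.5, 1) and r² = 221/4 = 55.25.
Check C: distance² to centre = 42.25 ≤ 55.25, so it lies inside.
All remaining points lie in this disk, and no smaller disk contains both endpoints, so this is the minimum enclosing circle.
r = √(55.25) ≈ 7.43.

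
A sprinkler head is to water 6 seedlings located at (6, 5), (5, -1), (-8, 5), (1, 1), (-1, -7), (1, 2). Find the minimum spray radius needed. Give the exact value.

193/24

The minimum enclosing circle of a finite set is fixed by two of the points (as a diameter) or three (as a circumcircle).
The minimum enclosing circle is determined by three boundary points: (6, 5), (-8, 5), (-1, -7).
Their circumcentre is (-1, 25/24) with r² = 37249/576.
The farthest remaining point (5, -1) is at distance² 23137/576 ≤ 37249/576.
r = √(37249/576) = 193/24.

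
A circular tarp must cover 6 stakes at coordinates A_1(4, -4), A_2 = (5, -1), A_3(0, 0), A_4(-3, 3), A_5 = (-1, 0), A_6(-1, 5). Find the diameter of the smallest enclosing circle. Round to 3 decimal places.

By Welzl's lemma the MEC is supported by two points (diametrically opposite) or three points (on a circumcircle).
The farthest pair is A_1–A_6 with squared distance 106. The circle on this segment as diameter has centre (1.5, 0.5) and r² = 106/4 = 26.5.
Check A_2: distance² to centre = 14.5 ≤ 26.5, so it lies inside.
All remaining points lie in this disk, and no smaller disk contains both endpoints, so this is the minimum enclosing circle.
Diameter = 2r = 2√(26.5) ≈ 10.296.

10.296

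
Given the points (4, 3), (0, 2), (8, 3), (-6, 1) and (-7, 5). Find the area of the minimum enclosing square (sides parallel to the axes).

The bounding box has width 15 and height 4.
An axis-aligned square enclosing the set must have side ≥ max(width, height).
So the minimum side is max(15, 4) = 15.
Area = 15² = 225.

225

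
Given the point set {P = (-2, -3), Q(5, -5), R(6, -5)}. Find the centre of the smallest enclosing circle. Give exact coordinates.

(2, -4)

Side lengths²: PQ² = 53, PR² = 68, QR² = 1.
Since PR² = 68 ≥ 53 + 1 = 54, the angle opposite PR is not acute, so the smallest enclosing circle has PR as diameter.
Centre = midpoint of PR = (2, -4), r² = 68/4 = 17.
Centre = (2, -4).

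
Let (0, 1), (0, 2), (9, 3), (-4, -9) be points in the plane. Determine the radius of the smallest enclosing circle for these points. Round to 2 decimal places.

8.85

The farthest pair is (9, 3)–(-4, -9) with squared distance 313. The circle on this segment as diameter has centre (2.5, -3) and r² = 313/4 = 78.25.
Check (0, 1): distance² to centre = 22.25 ≤ 78.25, so it lies inside.
All remaining points lie in this disk, and no smaller disk contains both endpoints, so this is the minimum enclosing circle.
r = √(78.25) ≈ 8.85.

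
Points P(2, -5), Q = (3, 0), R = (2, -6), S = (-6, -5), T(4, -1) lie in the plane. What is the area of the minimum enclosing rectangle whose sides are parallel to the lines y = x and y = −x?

63

In coordinates u = x + y, v = x − y the rectangle is axis-aligned; the map (x,y)→(u,v) scales areas by 2.
u-values: -3, 3, -4, -11, 3; range = 3 − (-11) = 14.
v-values: 7, 3, 8, -1, 5; range = 8 − (-1) = 9.
Area = (14 × 9) / 2 = 63.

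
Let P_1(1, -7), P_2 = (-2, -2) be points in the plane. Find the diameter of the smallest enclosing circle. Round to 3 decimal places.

The smallest circle enclosing two points has them as diameter endpoints.
Centre = midpoint = (-0.5, -4.5); r² = |P_1P_2|²/4 = 34/4 = 8.5.
Diameter = 2r = 2√(8.5) ≈ 5.831.

5.831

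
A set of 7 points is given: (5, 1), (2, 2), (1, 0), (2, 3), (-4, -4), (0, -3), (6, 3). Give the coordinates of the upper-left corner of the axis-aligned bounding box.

(-4, 3)

x-range [-4, 6], y-range [-4, 3].
The upper-left corner is (-4, 3).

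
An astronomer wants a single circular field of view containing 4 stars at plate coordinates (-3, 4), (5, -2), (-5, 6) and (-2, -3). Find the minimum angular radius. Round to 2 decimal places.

The farthest pair is (5, -2)–(-5, 6) with squared distance 164. The circle on this segment as diameter has centre (0, 2) and r² = 164/4 = 41.
Check (-3, 4): distance² to centre = 13 ≤ 41, so it lies inside.
All remaining points lie in this disk, and no smaller disk contains both endpoints, so this is the minimum enclosing circle.
r = √41 ≈ 6.40.

6.40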